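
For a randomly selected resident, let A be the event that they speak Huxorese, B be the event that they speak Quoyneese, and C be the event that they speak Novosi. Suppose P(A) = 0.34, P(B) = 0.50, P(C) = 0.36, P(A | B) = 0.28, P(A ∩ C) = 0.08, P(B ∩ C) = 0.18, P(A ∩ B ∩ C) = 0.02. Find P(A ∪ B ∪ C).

P(A ∩ B) = P(B)·P(A|B) = 0.50 × 0.28 = 0.14
P(A ∪ B ∪ C) = 0.34 + 0.50 + 0.36 − 0.14 − 0.08 − 0.18 + 0.02 = 0.82

0.82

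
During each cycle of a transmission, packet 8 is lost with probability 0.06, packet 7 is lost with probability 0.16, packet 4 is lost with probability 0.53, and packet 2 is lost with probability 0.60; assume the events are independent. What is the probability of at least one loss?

Since the events are independent, P(none) is the product of the individual non-occurrence probabilities.
P(none) = (1 − 0.06) × (1 − 0.16) × (1 − 0.53) × (1 − 0.60) = 0.94 × 0.84 × 0.47 × 0.40 = 0.1484448
P(at least one) = 1 − 0.1484448 = 0.8515552

0.8515552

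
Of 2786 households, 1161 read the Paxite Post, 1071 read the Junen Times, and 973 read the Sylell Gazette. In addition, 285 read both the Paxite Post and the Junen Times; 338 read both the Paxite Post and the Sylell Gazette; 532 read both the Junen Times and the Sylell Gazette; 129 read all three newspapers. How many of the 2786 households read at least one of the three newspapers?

2179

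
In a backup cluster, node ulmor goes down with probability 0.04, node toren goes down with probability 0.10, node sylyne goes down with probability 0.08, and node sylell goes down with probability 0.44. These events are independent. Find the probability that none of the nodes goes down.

Independence gives P(none) = ∏(1 − pᵢ).
P(none) = (1 − 0.04) × (1 − 0.10) × (1 − 0.08) × (1 − 0.44) = 0.96 × 0.90 × 0.92 × 0.56 = 0.4451328

0.4451328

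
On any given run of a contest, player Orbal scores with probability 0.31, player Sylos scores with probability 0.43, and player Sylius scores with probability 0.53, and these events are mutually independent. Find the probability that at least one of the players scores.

Since the events are independent, P(none) is the product of the individual non-occurrence probabilities.
P(none) = (1 − 0.31) × (1 − 0.43) × (1 − 0.53) = 0.69 × 0.57 × 0.47 = 0.184851
P(at least one) = 1 − 0.184851 = 0.815149

0.815149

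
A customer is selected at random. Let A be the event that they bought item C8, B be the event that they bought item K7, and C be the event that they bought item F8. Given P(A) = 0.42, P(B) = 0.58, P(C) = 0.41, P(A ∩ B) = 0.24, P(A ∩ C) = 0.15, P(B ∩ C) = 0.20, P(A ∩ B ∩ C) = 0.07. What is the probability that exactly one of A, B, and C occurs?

0.44

Using the inclusion–exclusion count for exactly one event:
P(exactly one) = 0.42 + 0.58 + 0.41 − 2·0.24 − 2·0.15 − 2·0.20 + 3·0.07 = 0.44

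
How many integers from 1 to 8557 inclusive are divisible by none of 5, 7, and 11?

5335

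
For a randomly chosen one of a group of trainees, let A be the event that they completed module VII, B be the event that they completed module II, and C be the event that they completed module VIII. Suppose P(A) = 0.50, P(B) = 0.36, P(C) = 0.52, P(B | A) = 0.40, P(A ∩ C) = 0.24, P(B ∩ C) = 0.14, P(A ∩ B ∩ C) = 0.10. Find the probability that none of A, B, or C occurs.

P(A ∩ B) = P(A)·P(B|A) = 0.50 × 0.40 = 0.20
By inclusion-exclusion,
P(A ∪ B ∪ C) = 0.50 + 0.36 + 0.52 − 0.20 − 0.24 − 0.14 + 0.10 = 0.90
P(none) = 1 − 0.90 = 0.10

0.10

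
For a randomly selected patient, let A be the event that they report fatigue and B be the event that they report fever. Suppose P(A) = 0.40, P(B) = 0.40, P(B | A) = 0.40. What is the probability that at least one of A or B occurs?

P(A ∩ B) = P(A)·P(B|A) = 0.40 × 0.40 = 0.16
By inclusion–exclusion:
P(A ∪ B) = 0.40 + 0.40 − 0.16 = 0.64

0.64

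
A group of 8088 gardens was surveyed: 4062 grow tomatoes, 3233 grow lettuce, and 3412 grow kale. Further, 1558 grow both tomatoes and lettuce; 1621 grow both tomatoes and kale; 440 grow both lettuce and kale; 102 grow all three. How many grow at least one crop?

7190

Apply inclusion-exclusion:
N(≥1) = 4062 + 3233 + 3412 − 1558 − 1621 − 440 + 102 = 7190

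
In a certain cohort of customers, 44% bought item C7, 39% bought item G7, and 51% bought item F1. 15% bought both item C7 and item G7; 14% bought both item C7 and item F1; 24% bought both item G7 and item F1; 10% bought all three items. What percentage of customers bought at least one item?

P(union) = 44 + 39 + 51 − 15 − 14 − 24 + 10 = 91%

91%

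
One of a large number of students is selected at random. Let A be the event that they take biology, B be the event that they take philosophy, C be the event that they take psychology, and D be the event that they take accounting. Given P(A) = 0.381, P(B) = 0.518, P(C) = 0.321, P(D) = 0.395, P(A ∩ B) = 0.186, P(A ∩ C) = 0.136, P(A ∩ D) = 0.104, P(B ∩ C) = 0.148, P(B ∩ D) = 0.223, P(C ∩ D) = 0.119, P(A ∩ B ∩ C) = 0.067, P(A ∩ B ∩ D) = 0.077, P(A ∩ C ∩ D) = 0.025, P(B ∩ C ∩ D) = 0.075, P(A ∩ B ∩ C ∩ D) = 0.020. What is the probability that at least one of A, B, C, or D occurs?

0.923

Inclusion–exclusion gives
P(A ∪ B ∪ C ∪ D) = 0.381 + 0.518 + 0.321 + 0.395 − 0.186 − 0.136 − 0.104 − 0.148 − 0.223 − 0.119 + 0.067 + 0.077 + 0.025 + 0.075 − 0.020 = 0.923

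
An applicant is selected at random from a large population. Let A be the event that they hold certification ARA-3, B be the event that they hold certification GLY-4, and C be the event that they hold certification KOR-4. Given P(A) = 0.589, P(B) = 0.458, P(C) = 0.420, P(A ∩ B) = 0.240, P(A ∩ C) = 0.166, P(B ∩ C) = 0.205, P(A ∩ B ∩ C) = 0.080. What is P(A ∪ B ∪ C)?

Inclusion–exclusion gives
P(A ∪ B ∪ C) = 0.589 + 0.458 + 0.420 − 0.240 − 0.166 − 0.205 + 0.080 = 0.936

0.936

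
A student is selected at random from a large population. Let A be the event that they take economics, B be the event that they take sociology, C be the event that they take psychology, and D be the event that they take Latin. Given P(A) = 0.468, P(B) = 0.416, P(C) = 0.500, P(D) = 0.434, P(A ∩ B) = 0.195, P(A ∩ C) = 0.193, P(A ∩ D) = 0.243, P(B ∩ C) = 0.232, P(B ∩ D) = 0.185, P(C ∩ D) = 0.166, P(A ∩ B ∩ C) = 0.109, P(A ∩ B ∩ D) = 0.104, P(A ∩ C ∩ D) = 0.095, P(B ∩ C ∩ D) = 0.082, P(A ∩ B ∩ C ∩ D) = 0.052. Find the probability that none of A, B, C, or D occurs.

By inclusion–exclusion:
P(A ∪ B ∪ C ∪ D) = 0.468 + 0.416 + 0.500 + 0.434 − 0.195 − 0.193 − 0.243 − 0.232 − 0.185 − 0.166 + 0.109 + 0.104 + 0.095 + 0.082 − 0.052 = 0.942
P(none) = 1 − 0.942 = 0.058

0.058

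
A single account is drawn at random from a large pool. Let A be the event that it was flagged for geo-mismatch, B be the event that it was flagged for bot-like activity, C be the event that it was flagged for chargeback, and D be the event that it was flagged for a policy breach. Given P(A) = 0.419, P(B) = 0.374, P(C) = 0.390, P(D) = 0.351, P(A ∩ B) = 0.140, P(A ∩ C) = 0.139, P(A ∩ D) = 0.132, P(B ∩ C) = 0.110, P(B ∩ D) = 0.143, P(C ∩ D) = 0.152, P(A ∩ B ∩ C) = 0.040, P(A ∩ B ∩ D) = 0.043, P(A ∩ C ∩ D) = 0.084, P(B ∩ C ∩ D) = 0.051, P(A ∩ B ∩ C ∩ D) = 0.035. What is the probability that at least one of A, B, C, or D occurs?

0.901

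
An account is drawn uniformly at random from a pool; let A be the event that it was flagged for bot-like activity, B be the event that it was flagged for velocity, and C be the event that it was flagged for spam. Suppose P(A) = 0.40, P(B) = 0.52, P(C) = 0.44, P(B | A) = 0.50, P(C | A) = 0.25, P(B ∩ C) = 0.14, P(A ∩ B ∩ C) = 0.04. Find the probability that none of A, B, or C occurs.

P(A ∩ B) = P(A)·P(B|A) = 0.40 × 0.50 = 0.20
P(A ∩ C) = P(A)·P(C|A) = 0.40 × 0.25 = 0.10
P(A ∪ B ∪ C) = 0.40 + 0.52 + 0.44 − 0.20 − 0.10 − 0.14 + 0.04 = 0.96
P(none) = 1 − 0.96 = 0.04

0.04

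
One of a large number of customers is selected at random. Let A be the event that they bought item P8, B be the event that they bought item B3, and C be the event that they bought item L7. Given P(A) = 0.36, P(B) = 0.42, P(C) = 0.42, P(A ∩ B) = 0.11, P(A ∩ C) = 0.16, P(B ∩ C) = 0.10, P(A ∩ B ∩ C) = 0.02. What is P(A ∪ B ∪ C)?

Apply inclusion-exclusion:
P(A ∪ B ∪ C) = 0.36 + 0.42 + 0.42 − 0.11 − 0.16 − 0.10 + 0.02 = 0.85

0.85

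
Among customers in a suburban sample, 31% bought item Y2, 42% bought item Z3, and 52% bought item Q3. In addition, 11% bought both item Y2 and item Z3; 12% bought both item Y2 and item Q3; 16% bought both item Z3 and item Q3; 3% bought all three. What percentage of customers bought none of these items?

Inclusion–exclusion gives
P(≥1) = 31 + 42 + 52 − 11 − 12 − 16 + 3 = 89%
P(none) = 100% − 89% = 11%

11%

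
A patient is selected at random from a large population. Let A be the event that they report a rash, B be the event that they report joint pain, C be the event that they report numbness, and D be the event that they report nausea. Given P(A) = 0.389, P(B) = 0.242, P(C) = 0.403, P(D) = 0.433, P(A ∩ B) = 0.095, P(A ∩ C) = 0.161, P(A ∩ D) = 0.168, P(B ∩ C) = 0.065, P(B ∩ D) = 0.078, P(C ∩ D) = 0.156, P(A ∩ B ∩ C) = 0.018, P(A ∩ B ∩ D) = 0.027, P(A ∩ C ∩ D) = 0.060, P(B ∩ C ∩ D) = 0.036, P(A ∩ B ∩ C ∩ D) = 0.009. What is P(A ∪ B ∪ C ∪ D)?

0.876

Using inclusion–exclusion:
P(A ∪ B ∪ C ∪ D) = 0.389 + 0.242 + 0.403 + 0.433 − 0.095 − 0.161 − 0.168 − 0.065 − 0.078 − 0.156 + 0.018 + 0.027 + 0.060 + 0.036 − 0.009 = 0.876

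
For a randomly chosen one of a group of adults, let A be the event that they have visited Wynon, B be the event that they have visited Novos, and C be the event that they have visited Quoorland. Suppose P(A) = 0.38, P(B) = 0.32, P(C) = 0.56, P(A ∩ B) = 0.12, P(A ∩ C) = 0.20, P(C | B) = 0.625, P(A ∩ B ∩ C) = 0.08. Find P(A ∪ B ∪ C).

P(B ∩ C) = P(B)·P(C|B) = 0.32 × 0.625 = 0.20
Apply inclusion-exclusion:
P(A ∪ B ∪ C) = 0.38 + 0.32 + 0.56 − 0.12 − 0.20 − 0.20 + 0.08 = 0.82

0.82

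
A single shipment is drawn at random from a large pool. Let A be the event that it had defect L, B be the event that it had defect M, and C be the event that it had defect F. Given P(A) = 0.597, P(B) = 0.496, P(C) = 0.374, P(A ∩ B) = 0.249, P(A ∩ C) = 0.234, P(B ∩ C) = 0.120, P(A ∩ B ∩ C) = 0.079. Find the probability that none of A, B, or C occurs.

Apply inclusion-exclusion:
P(A ∪ B ∪ C) = 0.597 + 0.496 + 0.374 − 0.249 − 0.234 − 0.120 + 0.079 = 0.943
P(none) = 1 − 0.943 = 0.057

0.057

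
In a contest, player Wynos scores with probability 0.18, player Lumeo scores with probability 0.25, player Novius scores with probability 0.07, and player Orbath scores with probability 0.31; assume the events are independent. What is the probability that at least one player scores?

0.6053545

P(none) = (1 − 0.18) × (1 − 0.25) × (1 − 0.07) × (1 − 0.31) = 0.82 × 0.75 × 0.93 × 0.69 = 0.3946455
P(at least one) = 1 − 0.3946455 = 0.6053545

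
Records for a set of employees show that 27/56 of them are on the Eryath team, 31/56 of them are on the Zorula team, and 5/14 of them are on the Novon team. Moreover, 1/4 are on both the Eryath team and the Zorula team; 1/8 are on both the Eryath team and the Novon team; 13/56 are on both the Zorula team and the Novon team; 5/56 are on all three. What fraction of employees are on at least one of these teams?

7/8

P(union) = 27/56 + 31/56 + 5/14 − 1/4 − 1/8 − 13/56 + 5/56 = 7/8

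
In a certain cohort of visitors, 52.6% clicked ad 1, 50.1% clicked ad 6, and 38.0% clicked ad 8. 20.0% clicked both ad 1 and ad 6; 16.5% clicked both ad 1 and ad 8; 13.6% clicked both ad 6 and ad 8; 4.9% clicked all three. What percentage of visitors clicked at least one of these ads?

Apply inclusion-exclusion:
P(at least one) = 52.6 + 50.1 + 38.0 − 20.0 − 16.5 − 13.6 + 4.9 = 95.5%

95.5%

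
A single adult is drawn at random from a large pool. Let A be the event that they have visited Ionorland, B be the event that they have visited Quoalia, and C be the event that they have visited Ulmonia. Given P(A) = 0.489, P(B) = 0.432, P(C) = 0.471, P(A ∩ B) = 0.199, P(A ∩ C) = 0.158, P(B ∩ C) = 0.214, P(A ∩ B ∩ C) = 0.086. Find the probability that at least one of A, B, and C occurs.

0.907

P(A ∪ B ∪ C) = 0.489 + 0.432 + 0.471 − 0.199 − 0.158 − 0.214 + 0.086 = 0.907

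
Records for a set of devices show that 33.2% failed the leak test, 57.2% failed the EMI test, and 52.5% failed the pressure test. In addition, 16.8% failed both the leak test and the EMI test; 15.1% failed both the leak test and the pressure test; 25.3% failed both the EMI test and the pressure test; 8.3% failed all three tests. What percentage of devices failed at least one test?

94.0%

P(union) = 33.2 + 57.2 + 52.5 − 16.8 − 15.1 − 25.3 + 8.3 = 94.0%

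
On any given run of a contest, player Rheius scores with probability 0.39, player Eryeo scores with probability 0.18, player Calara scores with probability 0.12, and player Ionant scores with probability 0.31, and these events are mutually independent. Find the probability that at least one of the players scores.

0.69627856

P(none) = (1 − 0.39) × (1 − 0.18) × (1 − 0.12) × (1 − 0.31) = 0.61 × 0.82 × 0.88 × 0.69 = 0.30372144
P(at least one) = 1 − 0.30372144 = 0.69627856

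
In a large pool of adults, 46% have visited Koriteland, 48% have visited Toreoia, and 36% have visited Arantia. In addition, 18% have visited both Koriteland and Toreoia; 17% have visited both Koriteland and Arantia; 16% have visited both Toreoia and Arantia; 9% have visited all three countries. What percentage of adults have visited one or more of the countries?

P(union) = 46 + 48 + 36 − 18 − 17 − 16 + 9 = 88%

88%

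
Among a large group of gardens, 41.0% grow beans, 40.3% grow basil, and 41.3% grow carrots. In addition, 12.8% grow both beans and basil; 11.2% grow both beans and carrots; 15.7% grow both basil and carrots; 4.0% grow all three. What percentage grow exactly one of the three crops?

55.2%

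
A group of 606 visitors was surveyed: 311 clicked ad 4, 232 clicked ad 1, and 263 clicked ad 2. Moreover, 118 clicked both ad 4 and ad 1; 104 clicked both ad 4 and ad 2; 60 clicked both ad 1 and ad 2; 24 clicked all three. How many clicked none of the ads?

58

|at least one| = 311 + 232 + 263 − 118 − 104 − 60 + 24 = 548
None: 606 − 548 = 58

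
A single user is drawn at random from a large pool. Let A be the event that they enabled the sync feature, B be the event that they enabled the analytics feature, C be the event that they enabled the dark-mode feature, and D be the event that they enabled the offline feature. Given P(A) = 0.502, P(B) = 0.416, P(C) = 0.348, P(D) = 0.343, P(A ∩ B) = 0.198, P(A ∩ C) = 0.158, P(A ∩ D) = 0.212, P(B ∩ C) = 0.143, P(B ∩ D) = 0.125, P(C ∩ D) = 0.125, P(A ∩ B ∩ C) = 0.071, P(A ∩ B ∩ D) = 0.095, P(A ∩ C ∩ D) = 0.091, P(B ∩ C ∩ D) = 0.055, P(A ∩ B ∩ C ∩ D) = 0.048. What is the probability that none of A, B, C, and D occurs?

Apply inclusion-exclusion:
P(A ∪ B ∪ C ∪ D) = 0.502 + 0.416 + 0.348 + 0.343 − 0.198 − 0.158 − 0.212 − 0.143 − 0.125 − 0.125 + 0.071 + 0.095 + 0.091 + 0.055 − 0.048 = 0.912
P(none) = 1 − 0.912 = 0.088

0.088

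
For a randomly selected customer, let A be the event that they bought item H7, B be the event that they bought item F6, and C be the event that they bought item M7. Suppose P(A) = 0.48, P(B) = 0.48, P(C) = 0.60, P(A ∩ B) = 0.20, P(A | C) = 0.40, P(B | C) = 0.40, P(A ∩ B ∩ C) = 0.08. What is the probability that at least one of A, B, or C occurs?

0.96

P(A ∩ C) = P(C)·P(A|C) = 0.60 × 0.40 = 0.24
P(B ∩ C) = P(C)·P(B|C) = 0.60 × 0.40 = 0.24
By inclusion-exclusion,
P(A ∪ B ∪ C) = 0.48 + 0.48 + 0.60 − 0.20 − 0.24 − 0.24 + 0.08 = 0.96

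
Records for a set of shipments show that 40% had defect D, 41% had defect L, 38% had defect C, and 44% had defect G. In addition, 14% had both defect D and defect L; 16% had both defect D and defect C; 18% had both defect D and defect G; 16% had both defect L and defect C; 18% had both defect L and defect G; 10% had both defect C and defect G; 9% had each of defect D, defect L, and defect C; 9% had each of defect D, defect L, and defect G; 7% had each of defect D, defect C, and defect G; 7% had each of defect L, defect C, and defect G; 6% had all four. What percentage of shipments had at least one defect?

97%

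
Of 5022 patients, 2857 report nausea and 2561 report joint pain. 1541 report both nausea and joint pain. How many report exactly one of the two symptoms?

2336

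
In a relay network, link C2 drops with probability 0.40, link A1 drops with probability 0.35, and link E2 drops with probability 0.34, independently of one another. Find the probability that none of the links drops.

Since the events are independent, P(none) is the product of the individual non-occurrence probabilities.
P(none) = (1 − 0.40) × (1 − 0.35) × (1 − 0.34) = 0.60 × 0.65 × 0.66 = 0.2574

0.2574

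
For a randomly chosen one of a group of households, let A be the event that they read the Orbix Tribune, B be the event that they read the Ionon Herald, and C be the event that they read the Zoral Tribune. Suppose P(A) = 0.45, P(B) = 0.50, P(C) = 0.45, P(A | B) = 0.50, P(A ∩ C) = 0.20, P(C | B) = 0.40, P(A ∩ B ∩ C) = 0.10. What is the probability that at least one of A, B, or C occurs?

0.85

P(A ∩ B) = P(B)·P(A|B) = 0.50 × 0.50 = 0.25
P(B ∩ C) = P(B)·P(C|B) = 0.50 × 0.40 = 0.20
P(A ∪ B ∪ C) = 0.45 + 0.50 + 0.45 − 0.25 − 0.20 − 0.20 + 0.10 = 0.85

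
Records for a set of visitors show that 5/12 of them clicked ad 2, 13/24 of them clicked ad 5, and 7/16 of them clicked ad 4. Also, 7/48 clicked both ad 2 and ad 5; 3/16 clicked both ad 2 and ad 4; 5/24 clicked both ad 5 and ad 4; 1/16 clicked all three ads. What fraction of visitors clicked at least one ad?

11/12

P(at least one) = 5/12 + 13/24 + 7/16 − 7/48 − 3/16 − 5/24 + 1/16 = 11/12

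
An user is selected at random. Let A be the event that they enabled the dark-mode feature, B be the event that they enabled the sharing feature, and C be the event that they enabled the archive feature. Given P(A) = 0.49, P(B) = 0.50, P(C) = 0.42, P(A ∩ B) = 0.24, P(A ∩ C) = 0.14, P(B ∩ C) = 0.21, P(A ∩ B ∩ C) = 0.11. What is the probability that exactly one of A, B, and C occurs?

0.56

P(exactly one) = 0.49 + 0.50 + 0.42 − 2·0.24 − 2·0.14 − 2·0.21 + 3·0.11 = 0.56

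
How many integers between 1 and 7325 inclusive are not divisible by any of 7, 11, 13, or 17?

Inclusion–exclusion gives
floor(7325/7) + floor(7325/11) + floor(7325/13) + floor(7325/17) − floor(7325/77) − floor(7325/91) − floor(7325/119) − floor(7325/143) − floor(7325/187) − floor(7325/221) + floor(7325/1001) + floor(7325/1309) + floor(7325/1547) + floor(7325/2431) − floor(7325/17017) = 1046 + 665 + 563 + 430 − 95 − 80 − 61 − 51 − 39 − 33 + 7 + 5 + 4 + 3 − 0 = 2364
7325 − 2364 = 4961

4961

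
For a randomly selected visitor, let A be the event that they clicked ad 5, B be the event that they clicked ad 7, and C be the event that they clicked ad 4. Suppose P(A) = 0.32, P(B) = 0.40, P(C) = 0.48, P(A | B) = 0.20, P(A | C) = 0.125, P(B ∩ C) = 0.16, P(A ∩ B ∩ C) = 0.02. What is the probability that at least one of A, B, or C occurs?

0.92

P(A ∩ B) = P(B)·P(A|B) = 0.40 × 0.20 = 0.08
P(A ∩ C) = P(C)·P(A|C) = 0.48 × 0.125 = 0.06
P(A ∪ B ∪ C) = 0.32 + 0.40 + 0.48 − 0.08 − 0.06 − 0.16 + 0.02 = 0.92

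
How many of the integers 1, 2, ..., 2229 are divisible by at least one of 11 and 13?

202 + 171 − 15 = 358

358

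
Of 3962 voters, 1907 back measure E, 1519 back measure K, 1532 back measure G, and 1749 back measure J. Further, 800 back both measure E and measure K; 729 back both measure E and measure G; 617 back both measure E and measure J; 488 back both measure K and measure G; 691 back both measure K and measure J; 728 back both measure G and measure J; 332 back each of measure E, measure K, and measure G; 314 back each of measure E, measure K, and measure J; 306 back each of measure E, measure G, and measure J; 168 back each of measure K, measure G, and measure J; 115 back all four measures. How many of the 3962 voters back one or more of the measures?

3659

By inclusion–exclusion:
N(≥1) = 1907 + 1519 + 1532 + 1749 − 800 − 729 − 617 − 488 − 691 − 728 + 332 + 314 + 306 + 168 − 115 = 3659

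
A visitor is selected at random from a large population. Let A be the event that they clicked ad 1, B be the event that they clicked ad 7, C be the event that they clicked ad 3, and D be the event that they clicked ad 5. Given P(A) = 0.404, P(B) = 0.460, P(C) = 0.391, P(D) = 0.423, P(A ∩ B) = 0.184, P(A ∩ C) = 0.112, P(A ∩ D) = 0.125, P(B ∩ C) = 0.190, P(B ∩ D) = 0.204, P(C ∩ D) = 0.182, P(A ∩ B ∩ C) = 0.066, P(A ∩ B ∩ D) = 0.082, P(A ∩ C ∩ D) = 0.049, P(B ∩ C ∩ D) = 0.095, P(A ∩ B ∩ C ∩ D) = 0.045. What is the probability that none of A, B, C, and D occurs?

Apply inclusion-exclusion:
P(A ∪ B ∪ C ∪ D) = 0.404 + 0.460 + 0.391 + 0.423 − 0.184 − 0.112 − 0.125 − 0.190 − 0.204 − 0.182 + 0.066 + 0.082 + 0.049 + 0.095 − 0.045 = 0.928
P(none) = 1 − 0.928 = 0.072

0.072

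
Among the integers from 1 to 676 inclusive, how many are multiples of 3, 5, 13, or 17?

362

Inclusion–exclusion gives
225 + 135 + 52 + 39 − 45 − 17 − 13 − 10 − 7 − 3 + 3 + 2 + 1 + 0 − 0 = 362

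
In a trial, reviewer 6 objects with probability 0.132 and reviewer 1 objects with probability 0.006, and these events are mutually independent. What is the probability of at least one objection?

0.137208

Since the events are independent, P(none) is the product of the individual non-occurrence probabilities.
P(none) = (1 − 0.132) × (1 − 0.006) = 0.868 × 0.994 = 0.862792
P(at least one) = 1 − 0.862792 = 0.137208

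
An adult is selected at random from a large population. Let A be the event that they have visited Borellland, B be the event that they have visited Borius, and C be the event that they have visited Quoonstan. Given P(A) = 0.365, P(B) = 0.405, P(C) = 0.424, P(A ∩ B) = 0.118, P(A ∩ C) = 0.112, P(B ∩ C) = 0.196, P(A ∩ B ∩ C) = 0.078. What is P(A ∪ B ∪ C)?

0.846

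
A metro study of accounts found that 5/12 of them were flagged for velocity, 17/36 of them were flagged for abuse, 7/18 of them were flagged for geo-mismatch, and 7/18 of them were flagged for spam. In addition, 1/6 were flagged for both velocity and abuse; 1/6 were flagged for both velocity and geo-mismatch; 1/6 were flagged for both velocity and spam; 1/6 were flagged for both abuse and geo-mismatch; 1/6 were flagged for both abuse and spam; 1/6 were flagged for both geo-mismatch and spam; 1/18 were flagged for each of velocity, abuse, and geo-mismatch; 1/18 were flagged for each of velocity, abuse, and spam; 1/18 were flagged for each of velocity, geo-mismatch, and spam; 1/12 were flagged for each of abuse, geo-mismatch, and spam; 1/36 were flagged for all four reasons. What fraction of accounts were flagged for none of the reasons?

1/9

Using inclusion–exclusion:
P(union) = 5/12 + 17/36 + 7/18 + 7/18 − 1/6 − 1/6 − 1/6 − 1/6 − 1/6 − 1/6 + 1/18 + 1/18 + 1/18 + 1/12 − 1/36 = 8/9
P(none) = 1 − 8/9 = 1/9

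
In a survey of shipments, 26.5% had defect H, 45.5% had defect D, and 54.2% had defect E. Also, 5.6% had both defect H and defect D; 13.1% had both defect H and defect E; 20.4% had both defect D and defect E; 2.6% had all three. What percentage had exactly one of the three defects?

55.8%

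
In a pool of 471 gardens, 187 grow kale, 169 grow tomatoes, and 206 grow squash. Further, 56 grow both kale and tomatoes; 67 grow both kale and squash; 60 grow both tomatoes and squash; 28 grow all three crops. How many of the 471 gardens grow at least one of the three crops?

407

By inclusion–exclusion:
|at least one| = 187 + 169 + 206 − 56 − 67 − 60 + 28 = 407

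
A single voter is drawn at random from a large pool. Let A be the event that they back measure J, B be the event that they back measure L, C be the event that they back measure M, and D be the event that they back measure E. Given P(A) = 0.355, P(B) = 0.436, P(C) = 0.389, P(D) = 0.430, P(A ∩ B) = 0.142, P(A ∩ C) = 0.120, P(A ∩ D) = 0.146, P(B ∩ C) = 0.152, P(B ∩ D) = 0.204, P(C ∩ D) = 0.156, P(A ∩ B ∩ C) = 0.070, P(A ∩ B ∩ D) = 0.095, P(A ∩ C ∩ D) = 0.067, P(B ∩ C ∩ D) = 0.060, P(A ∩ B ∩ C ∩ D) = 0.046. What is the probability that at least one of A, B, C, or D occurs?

Using inclusion–exclusion:
P(A ∪ B ∪ C ∪ D) = 0.355 + 0.436 + 0.389 + 0.430 − 0.142 − 0.120 − 0.146 − 0.152 − 0.204 − 0.156 + 0.070 + 0.095 + 0.067 + 0.060 − 0.046 = 0.936

0.936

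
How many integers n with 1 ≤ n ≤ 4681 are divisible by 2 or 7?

⌊4681/2⌋ + ⌊4681/7⌋ − ⌊4681/14⌋ = 2340 + 668 − 334 = 2674

2674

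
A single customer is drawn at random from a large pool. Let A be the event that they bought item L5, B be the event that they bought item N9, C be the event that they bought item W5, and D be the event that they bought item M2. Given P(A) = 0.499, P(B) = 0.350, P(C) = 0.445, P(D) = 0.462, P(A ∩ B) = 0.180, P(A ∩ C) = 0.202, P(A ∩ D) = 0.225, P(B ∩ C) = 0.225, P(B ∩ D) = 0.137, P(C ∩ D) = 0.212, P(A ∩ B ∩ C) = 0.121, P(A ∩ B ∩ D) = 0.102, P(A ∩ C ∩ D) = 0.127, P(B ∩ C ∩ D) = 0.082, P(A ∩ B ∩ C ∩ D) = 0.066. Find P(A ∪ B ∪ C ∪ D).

0.941

P(A ∪ B ∪ C ∪ D) = 0.499 + 0.350 + 0.445 + 0.462 − 0.180 − 0.202 − 0.225 − 0.225 − 0.137 − 0.212 + 0.121 + 0.102 + 0.127 + 0.082 − 0.066 = 0.941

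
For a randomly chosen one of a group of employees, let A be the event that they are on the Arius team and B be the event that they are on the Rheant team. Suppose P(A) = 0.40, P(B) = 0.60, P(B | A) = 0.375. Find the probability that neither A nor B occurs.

P(A ∩ B) = P(A)·P(B|A) = 0.40 × 0.375 = 0.15
Apply inclusion-exclusion:
P(A ∪ B) = 0.40 + 0.60 − 0.15 = 0.85
P(none) = 1 − 0.85 = 0.15

0.15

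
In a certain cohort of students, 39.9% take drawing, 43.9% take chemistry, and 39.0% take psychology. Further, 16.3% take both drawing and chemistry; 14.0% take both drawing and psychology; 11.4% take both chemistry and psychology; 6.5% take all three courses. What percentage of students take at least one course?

87.6%

P(at least one) = 39.9 + 43.9 + 39.0 − 16.3 − 14.0 − 11.4 + 6.5 = 87.6%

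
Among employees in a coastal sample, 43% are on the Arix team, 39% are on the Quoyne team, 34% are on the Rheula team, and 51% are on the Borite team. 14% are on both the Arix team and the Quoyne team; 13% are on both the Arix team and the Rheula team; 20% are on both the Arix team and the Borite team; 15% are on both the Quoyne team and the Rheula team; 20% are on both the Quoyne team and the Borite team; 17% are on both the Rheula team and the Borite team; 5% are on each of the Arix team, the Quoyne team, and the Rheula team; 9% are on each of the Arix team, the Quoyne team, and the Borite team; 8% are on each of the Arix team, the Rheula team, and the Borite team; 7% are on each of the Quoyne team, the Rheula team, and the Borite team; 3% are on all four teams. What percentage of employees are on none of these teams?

6%

P(≥1) = 43 + 39 + 34 + 51 − 14 − 13 − 20 − 15 − 20 − 17 + 5 + 9 + 8 + 7 − 3 = 94%
P(none) = 100% − 94% = 6%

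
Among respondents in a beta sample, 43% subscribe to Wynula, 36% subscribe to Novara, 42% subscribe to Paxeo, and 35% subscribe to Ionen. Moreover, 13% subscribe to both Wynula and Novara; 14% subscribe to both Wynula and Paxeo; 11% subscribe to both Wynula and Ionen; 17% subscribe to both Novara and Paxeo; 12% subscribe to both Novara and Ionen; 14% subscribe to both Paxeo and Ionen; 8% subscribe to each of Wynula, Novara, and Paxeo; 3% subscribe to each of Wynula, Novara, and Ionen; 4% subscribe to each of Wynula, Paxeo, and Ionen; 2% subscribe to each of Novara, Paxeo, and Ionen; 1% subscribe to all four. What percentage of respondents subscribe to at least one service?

91%

Using inclusion–exclusion:
P(at least one) = 43 + 36 + 42 + 35 − 13 − 14 − 11 − 17 − 12 − 14 + 8 + 3 + 4 + 2 − 1 = 91%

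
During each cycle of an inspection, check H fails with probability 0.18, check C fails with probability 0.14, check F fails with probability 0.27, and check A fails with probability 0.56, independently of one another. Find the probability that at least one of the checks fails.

P(none) = (1 − 0.18) × (1 − 0.14) × (1 − 0.27) × (1 − 0.56) = 0.82 × 0.86 × 0.73 × 0.44 = 0.22651024
P(at least one) = 1 − 0.22651024 = 0.77348976

0.77348976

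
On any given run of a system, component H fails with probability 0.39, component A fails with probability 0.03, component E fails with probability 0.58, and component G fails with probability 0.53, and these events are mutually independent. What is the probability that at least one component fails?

P(none) = (1 − 0.39) × (1 − 0.03) × (1 − 0.58) × (1 − 0.53) = 0.61 × 0.97 × 0.42 × 0.47 = 0.11680158
P(at least one) = 1 − 0.11680158 = 0.88319842

0.88319842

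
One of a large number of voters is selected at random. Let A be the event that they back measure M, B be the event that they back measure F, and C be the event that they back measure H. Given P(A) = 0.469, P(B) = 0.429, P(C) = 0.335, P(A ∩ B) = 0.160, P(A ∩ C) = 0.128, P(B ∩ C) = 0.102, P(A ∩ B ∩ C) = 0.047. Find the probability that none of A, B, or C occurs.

0.110

Using inclusion–exclusion:
P(A ∪ B ∪ C) = 0.469 + 0.429 + 0.335 − 0.160 − 0.128 − 0.102 + 0.047 = 0.890
P(none) = 1 − 0.890 = 0.110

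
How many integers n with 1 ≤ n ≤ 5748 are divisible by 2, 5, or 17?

By inclusion–exclusion:
2874 + 1149 + 338 − 574 − 169 − 67 + 33 = 3584

3584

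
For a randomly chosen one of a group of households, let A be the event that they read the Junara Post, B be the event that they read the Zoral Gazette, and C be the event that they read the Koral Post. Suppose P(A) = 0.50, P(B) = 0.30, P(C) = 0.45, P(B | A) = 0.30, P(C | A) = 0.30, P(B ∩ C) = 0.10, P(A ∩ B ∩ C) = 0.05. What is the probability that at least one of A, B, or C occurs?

0.90

P(A ∩ B) = P(A)·P(B|A) = 0.50 × 0.30 = 0.15
P(A ∩ C) = P(A)·P(C|A) = 0.50 × 0.30 = 0.15
P(A ∪ B ∪ C) = 0.50 + 0.30 + 0.45 − 0.15 − 0.15 − 0.10 + 0.05 = 0.90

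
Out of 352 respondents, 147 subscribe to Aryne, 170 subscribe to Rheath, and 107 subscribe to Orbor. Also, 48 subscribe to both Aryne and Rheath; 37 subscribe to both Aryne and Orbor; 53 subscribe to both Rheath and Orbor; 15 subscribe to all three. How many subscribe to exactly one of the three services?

Using the inclusion–exclusion count for exactly one event:
|exactly one| = 147 + 170 + 107 − 2·48 − 2·37 − 2·53 + 3·15 = 193

193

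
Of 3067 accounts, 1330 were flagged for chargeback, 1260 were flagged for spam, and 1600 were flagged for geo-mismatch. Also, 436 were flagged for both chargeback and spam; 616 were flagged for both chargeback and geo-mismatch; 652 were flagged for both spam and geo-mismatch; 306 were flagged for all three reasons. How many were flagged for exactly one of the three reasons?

Using the inclusion–exclusion count for exactly one event:
N(exactly one) = 1330 + 1260 + 1600 − 2·436 − 2·616 − 2·652 + 3·306 = 1700

1700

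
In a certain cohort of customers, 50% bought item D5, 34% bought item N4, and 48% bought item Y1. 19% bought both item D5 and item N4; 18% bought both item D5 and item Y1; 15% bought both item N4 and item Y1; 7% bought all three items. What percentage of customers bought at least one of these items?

87%

P(union) = 50 + 34 + 48 − 19 − 18 − 15 + 7 = 87%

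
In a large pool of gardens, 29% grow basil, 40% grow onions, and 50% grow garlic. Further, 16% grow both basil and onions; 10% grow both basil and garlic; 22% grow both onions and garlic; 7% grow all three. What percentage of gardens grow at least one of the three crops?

78%

Using inclusion–exclusion:
P(at least one) = 29 + 40 + 50 − 16 − 10 − 22 + 7 = 78%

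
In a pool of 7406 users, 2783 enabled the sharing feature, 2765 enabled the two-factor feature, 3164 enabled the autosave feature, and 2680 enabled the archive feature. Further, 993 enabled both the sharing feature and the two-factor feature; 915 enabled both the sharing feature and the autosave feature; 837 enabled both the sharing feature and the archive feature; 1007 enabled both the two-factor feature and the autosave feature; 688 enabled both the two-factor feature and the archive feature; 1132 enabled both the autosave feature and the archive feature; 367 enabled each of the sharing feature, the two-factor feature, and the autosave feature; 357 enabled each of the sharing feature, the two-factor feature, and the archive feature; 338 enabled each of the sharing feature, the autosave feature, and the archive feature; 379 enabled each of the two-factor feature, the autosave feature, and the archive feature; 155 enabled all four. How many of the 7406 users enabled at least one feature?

7106

|at least one| = 2783 + 2765 + 3164 + 2680 − 993 − 915 − 837 − 1007 − 688 − 1132 + 367 + 357 + 338 + 379 − 155 = 7106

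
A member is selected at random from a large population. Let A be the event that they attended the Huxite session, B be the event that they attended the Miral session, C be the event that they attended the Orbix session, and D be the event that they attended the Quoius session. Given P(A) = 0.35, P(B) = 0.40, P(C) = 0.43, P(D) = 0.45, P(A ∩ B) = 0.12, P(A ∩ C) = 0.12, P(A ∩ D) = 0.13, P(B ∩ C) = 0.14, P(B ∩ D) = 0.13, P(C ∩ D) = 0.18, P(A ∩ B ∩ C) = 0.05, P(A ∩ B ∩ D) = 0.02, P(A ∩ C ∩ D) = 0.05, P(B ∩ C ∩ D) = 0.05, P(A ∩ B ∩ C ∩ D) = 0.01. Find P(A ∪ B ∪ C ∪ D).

0.97

Apply inclusion-exclusion:
P(A ∪ B ∪ C ∪ D) = 0.35 + 0.40 + 0.43 + 0.45 − 0.12 − 0.12 − 0.13 − 0.14 − 0.13 − 0.18 + 0.05 + 0.02 + 0.05 + 0.05 − 0.01 = 0.97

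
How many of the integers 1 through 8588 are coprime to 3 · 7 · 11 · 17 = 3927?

4199

Inclusion–exclusion gives
floor(8588/3) + floor(8588/7) + floor(8588/11) + floor(8588/17) − floor(8588/21) − floor(8588/33) − floor(8588/51) − floor(8588/77) − floor(8588/119) − floor(8588/187) + floor(8588/231) + floor(8588/357) + floor(8588/561) + floor(8588/1309) − floor(8588/3927) = 2862 + 1226 + 780 + 505 − 408 − 260 − 168 − 111 − 72 − 45 + 37 + 24 + 15 + 6 − 2 = 4389
8588 − 4389 = 4199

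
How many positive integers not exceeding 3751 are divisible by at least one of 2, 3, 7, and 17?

2741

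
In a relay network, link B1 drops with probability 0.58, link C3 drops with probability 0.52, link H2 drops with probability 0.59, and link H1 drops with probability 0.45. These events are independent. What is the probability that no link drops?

0.0454608

P(none) = (1 − 0.58) × (1 − 0.52) × (1 − 0.59) × (1 − 0.45) = 0.42 × 0.48 × 0.41 × 0.55 = 0.0454608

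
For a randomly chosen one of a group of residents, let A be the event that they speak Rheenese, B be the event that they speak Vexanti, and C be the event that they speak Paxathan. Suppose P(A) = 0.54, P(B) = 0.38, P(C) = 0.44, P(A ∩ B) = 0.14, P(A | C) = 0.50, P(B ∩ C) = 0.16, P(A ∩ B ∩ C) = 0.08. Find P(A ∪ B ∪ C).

0.92

P(A ∩ C) = P(C)·P(A|C) = 0.44 × 0.50 = 0.22
P(A ∪ B ∪ C) = 0.54 + 0.38 + 0.44 − 0.14 − 0.22 − 0.16 + 0.08 = 0.92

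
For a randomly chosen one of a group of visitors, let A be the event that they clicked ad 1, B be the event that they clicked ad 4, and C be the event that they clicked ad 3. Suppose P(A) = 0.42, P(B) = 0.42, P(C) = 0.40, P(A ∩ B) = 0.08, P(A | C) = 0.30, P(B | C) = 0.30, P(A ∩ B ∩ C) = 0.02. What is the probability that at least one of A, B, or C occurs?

0.94

P(A ∩ C) = P(C)·P(A|C) = 0.40 × 0.30 = 0.12
P(B ∩ C) = P(C)·P(B|C) = 0.40 × 0.30 = 0.12
P(A ∪ B ∪ C) = 0.42 + 0.42 + 0.40 − 0.08 − 0.12 − 0.12 + 0.02 = 0.94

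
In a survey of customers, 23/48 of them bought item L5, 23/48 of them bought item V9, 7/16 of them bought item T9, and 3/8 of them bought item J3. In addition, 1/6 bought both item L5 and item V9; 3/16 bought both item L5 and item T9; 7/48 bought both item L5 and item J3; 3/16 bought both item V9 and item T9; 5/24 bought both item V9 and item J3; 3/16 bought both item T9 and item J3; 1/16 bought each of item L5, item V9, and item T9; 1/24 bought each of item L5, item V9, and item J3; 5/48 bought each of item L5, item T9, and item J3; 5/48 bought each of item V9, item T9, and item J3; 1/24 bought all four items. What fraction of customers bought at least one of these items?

23/24

P(at least one) = 23/48 + 23/48 + 7/16 + 3/8 − 1/6 − 3/16 − 7/48 − 3/16 − 5/24 − 3/16 + 1/16 + 1/24 + 5/48 + 5/48 − 1/24 = 23/24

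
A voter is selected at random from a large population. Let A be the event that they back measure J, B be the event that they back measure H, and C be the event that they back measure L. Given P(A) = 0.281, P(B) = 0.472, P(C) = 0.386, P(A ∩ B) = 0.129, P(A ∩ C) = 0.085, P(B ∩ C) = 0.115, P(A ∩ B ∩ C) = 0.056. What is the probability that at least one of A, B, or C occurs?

0.866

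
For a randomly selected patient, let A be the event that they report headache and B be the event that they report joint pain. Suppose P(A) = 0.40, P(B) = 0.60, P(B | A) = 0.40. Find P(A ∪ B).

0.84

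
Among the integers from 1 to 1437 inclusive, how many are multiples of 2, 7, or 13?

By inclusion–exclusion:
718 + 205 + 110 − 102 − 55 − 15 + 7 = 868

868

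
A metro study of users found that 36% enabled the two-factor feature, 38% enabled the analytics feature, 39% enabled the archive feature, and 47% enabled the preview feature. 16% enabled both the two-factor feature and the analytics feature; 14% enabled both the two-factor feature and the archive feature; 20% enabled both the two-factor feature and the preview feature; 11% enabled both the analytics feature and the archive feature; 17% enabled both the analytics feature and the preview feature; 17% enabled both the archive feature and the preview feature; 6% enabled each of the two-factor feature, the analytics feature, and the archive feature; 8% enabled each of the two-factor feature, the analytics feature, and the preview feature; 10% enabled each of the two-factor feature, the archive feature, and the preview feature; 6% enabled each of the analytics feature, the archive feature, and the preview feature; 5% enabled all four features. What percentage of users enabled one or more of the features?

90%

Using inclusion–exclusion:
P(≥1) = 36 + 38 + 39 + 47 − 16 − 14 − 20 − 11 − 17 − 17 + 6 + 8 + 10 + 6 − 5 = 90%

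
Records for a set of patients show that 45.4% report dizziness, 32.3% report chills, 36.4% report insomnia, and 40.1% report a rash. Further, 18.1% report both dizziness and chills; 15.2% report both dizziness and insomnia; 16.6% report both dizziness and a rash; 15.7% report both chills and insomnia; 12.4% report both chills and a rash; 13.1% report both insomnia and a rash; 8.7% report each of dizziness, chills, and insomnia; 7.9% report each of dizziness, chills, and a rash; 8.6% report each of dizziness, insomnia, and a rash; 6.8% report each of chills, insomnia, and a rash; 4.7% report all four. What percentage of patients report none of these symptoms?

9.6%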